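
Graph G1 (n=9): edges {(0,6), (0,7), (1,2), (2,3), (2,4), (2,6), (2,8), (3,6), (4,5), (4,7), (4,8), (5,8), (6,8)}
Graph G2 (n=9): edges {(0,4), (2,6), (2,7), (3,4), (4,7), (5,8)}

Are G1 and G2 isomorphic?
No, not isomorphic

The graphs are NOT isomorphic.

Connected components of G1: 1 component(s) with vertex sets [[0, 1, 2, 3, 4, 5, 6, 7, 8]], sizes [9].
Connected components of G2: 3 component(s) with vertex sets [[1], [5, 8], [0, 2, 3, 4, 6, 7]], sizes [1, 2, 6].
The number of connected components (and the multiset of component sizes) is an isomorphism invariant — an isomorphism maps each component of G1 bijectively onto a component of G2. Since G1 has 1 component(s) and G2 has 3, they cannot be isomorphic.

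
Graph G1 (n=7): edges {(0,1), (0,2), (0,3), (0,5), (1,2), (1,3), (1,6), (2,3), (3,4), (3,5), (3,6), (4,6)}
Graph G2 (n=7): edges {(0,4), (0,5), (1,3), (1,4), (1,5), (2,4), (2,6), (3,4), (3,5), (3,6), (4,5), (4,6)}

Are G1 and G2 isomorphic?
Yes, isomorphic

The graphs are isomorphic.
One valid mapping φ: V(G1) → V(G2): 0→5, 1→3, 2→1, 3→4, 4→2, 5→0, 6→6

Verify φ preserves adjacency — for each edge of G1, its image is an edge of G2:
  (0,1) → (φ(0),φ(1)) = (3,5) ∈ E(G2) ✓
  (0,2) → (φ(0),φ(2)) = (1,5) ∈ E(G2) ✓
  (0,3) → (φ(0),φ(3)) = (4,5) ∈ E(G2) ✓
  (0,5) → (φ(0),φ(5)) = (0,5) ∈ E(G2) ✓
  (1,2) → (φ(1),φ(2)) = (1,3) ∈ E(G2) ✓
  (1,3) → (φ(1),φ(3)) = (3,4) ∈ E(G2) ✓
  (1,6) → (φ(1),φ(6)) = (3,6) ∈ E(G2) ✓
  (2,3) → (φ(2),φ(3)) = (1,4) ∈ E(G2) ✓
  (3,4) → (φ(3),φ(4)) = (2,4) ∈ E(G2) ✓
  (3,5) → (φ(3),φ(5)) = (0,4) ∈ E(G2) ✓
  (3,6) → (φ(3),φ(6)) = (4,6) ∈ E(G2) ✓
  (4,6) → (φ(4),φ(6)) = (2,6) ∈ E(G2) ✓
All 12 edges of G1 map to edges of G2, and |E(G1)| = |E(G2)| = 12, so φ is a bijection on edges as well as vertices. Hence G1 ≅ G2.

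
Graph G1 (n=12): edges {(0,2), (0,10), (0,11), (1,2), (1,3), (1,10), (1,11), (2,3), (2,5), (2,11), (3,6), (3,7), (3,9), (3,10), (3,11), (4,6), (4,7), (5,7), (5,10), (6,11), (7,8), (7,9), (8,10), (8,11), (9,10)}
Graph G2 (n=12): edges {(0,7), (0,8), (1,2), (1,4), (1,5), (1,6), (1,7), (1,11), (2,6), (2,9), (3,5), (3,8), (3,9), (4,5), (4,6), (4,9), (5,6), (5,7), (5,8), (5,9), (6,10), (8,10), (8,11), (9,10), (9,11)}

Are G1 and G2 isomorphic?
Yes, isomorphic

The graphs are isomorphic.
One valid mapping φ: V(G1) → V(G2): 0→2, 1→4, 2→6, 3→5, 4→0, 5→10, 6→7, 7→8, 8→11, 9→3, 10→9, 11→1

Verify φ preserves adjacency — for each edge of G1, its image is an edge of G2:
  (0,2) → (φ(0),φ(2)) = (2,6) ∈ E(G2) ✓
  (0,10) → (φ(0),φ(10)) = (2,9) ∈ E(G2) ✓
  (0,11) → (φ(0),φ(11)) = (1,2) ∈ E(G2) ✓
  (1,2) → (φ(1),φ(2)) = (4,6) ∈ E(G2) ✓
  (1,3) → (φ(1),φ(3)) = (4,5) ∈ E(G2) ✓
  (1,10) → (φ(1),φ(10)) = (4,9) ∈ E(G2) ✓
  (1,11) → (φ(1),φ(11)) = (1,4) ∈ E(G2) ✓
  (2,3) → (φ(2),φ(3)) = (5,6) ∈ E(G2) ✓
  (2,5) → (φ(2),φ(5)) = (6,10) ∈ E(G2) ✓
  (2,11) → (φ(2),φ(11)) = (1,6) ∈ E(G2) ✓
  (3,6) → (φ(3),φ(6)) = (5,7) ∈ E(G2) ✓
  (3,7) → (φ(3),φ(7)) = (5,8) ∈ E(G2) ✓
  (3,9) → (φ(3),φ(9)) = (3,5) ∈ E(G2) ✓
  (3,10) → (φ(3),φ(10)) = (5,9) ∈ E(G2) ✓
  (3,11) → (φ(3),φ(11)) = (1,5) ∈ E(G2) ✓
  (4,6) → (φ(4),φ(6)) = (0,7) ∈ E(G2) ✓
  (4,7) → (φ(4),φ(7)) = (0,8) ∈ E(G2) ✓
  (5,7) → (φ(5),φ(7)) = (8,10) ∈ E(G2) ✓
  (5,10) → (φ(5),φ(10)) = (9,10) ∈ E(G2) ✓
  (6,11) → (φ(6),φ(11)) = (1,7) ∈ E(G2) ✓
  (7,8) → (φ(7),φ(8)) = (8,11) ∈ E(G2) ✓
  (7,9) → (φ(7),φ(9)) = (3,8) ∈ E(G2) ✓
  (8,10) → (φ(8),φ(10)) = (9,11) ∈ E(G2) ✓
  (8,11) → (φ(8),φ(11)) = (1,11) ∈ E(G2) ✓
  (9,10) → (φ(9),φ(10)) = (3,9) ∈ E(G2) ✓
All 25 edges of G1 map to edges of G2, and |E(G1)| = |E(G2)| = 25, so φ is a bijection on edges as well as vertices. Hence G1 ≅ G2.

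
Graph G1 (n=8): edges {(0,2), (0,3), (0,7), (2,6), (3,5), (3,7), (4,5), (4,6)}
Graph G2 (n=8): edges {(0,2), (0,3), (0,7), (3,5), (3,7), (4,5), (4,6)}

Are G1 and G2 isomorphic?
No, not isomorphic

The graphs are NOT isomorphic.

Counting edges: G1 has 8 edge(s); G2 has 7 edge(s).
Edge count is an isomorphism invariant (a bijection on vertices induces a bijection on edges), so differing edge counts rule out isomorphism.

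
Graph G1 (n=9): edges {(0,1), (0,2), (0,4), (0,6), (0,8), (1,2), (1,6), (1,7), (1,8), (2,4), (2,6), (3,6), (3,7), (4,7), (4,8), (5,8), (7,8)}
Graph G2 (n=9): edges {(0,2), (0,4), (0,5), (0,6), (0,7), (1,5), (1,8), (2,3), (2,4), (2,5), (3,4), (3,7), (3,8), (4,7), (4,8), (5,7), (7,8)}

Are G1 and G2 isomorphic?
Yes, isomorphic

The graphs are isomorphic.
One valid mapping φ: V(G1) → V(G2): 0→4, 1→7, 2→3, 3→1, 4→2, 5→6, 6→8, 7→5, 8→0

Verify φ preserves adjacency — for each edge of G1, its image is an edge of G2:
  (0,1) → (φ(0),φ(1)) = (4,7) ∈ E(G2) ✓
  (0,2) → (φ(0),φ(2)) = (3,4) ∈ E(G2) ✓
  (0,4) → (φ(0),φ(4)) = (2,4) ∈ E(G2) ✓
  (0,6) → (φ(0),φ(6)) = (4,8) ∈ E(G2) ✓
  (0,8) → (φ(0),φ(8)) = (0,4) ∈ E(G2) ✓
  (1,2) → (φ(1),φ(2)) = (3,7) ∈ E(G2) ✓
  (1,6) → (φ(1),φ(6)) = (7,8) ∈ E(G2) ✓
  (1,7) → (φ(1),φ(7)) = (5,7) ∈ E(G2) ✓
  (1,8) → (φ(1),φ(8)) = (0,7) ∈ E(G2) ✓
  (2,4) → (φ(2),φ(4)) = (2,3) ∈ E(G2) ✓
  (2,6) → (φ(2),φ(6)) = (3,8) ∈ E(G2) ✓
  (3,6) → (φ(3),φ(6)) = (1,8) ∈ E(G2) ✓
  (3,7) → (φ(3),φ(7)) = (1,5) ∈ E(G2) ✓
  (4,7) → (φ(4),φ(7)) = (2,5) ∈ E(G2) ✓
  (4,8) → (φ(4),φ(8)) = (0,2) ∈ E(G2) ✓
  (5,8) → (φ(5),φ(8)) = (0,6) ∈ E(G2) ✓
  (7,8) → (φ(7),φ(8)) = (0,5) ∈ E(G2) ✓
All 17 edges of G1 map to edges of G2, and |E(G1)| = |E(G2)| = 17, so φ is a bijection on edges as well as vertices. Hence G1 ≅ G2.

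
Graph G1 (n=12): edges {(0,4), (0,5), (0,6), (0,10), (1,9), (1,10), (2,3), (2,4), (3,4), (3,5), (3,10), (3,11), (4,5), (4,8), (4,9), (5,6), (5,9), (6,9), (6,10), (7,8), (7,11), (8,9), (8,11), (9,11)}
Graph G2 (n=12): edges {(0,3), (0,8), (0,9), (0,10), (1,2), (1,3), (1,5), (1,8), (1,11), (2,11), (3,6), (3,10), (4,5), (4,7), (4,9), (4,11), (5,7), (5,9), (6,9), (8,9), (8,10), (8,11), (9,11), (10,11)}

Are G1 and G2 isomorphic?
Yes, isomorphic

The graphs are isomorphic.
One valid mapping φ: V(G1) → V(G2): 0→10, 1→6, 2→2, 3→1, 4→11, 5→8, 6→0, 7→7, 8→4, 9→9, 10→3, 11→5

Verify φ preserves adjacency — for each edge of G1, its image is an edge of G2:
  (0,4) → (φ(0),φ(4)) = (10,11) ∈ E(G2) ✓
  (0,5) → (φ(0),φ(5)) = (8,10) ∈ E(G2) ✓
  (0,6) → (φ(0),φ(6)) = (0,10) ∈ E(G2) ✓
  (0,10) → (φ(0),φ(10)) = (3,10) ∈ E(G2) ✓
  (1,9) → (φ(1),φ(9)) = (6,9) ∈ E(G2) ✓
  (1,10) → (φ(1),φ(10)) = (3,6) ∈ E(G2) ✓
  (2,3) → (φ(2),φ(3)) = (1,2) ∈ E(G2) ✓
  (2,4) → (φ(2),φ(4)) = (2,11) ∈ E(G2) ✓
  (3,4) → (φ(3),φ(4)) = (1,11) ∈ E(G2) ✓
  (3,5) → (φ(3),φ(5)) = (1,8) ∈ E(G2) ✓
  (3,10) → (φ(3),φ(10)) = (1,3) ∈ E(G2) ✓
  (3,11) → (φ(3),φ(11)) = (1,5) ∈ E(G2) ✓
  (4,5) → (φ(4),φ(5)) = (8,11) ∈ E(G2) ✓
  (4,8) → (φ(4),φ(8)) = (4,11) ∈ E(G2) ✓
  (4,9) → (φ(4),φ(9)) = (9,11) ∈ E(G2) ✓
  (5,6) → (φ(5),φ(6)) = (0,8) ∈ E(G2) ✓
  (5,9) → (φ(5),φ(9)) = (8,9) ∈ E(G2) ✓
  (6,9) → (φ(6),φ(9)) = (0,9) ∈ E(G2) ✓
  (6,10) → (φ(6),φ(10)) = (0,3) ∈ E(G2) ✓
  (7,8) → (φ(7),φ(8)) = (4,7) ∈ E(G2) ✓
  (7,11) → (φ(7),φ(11)) = (5,7) ∈ E(G2) ✓
  (8,9) → (φ(8),φ(9)) = (4,9) ∈ E(G2) ✓
  (8,11) → (φ(8),φ(11)) = (4,5) ∈ E(G2) ✓
  (9,11) → (φ(9),φ(11)) = (5,9) ∈ E(G2) ✓
All 24 edges of G1 map to edges of G2, and |E(G1)| = |E(G2)| = 24, so φ is a bijection on edges as well as vertices. Hence G1 ≅ G2.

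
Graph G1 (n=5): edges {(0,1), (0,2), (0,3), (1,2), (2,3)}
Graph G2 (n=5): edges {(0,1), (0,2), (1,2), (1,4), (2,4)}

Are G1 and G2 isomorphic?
Yes, isomorphic

The graphs are isomorphic.
One valid mapping φ: V(G1) → V(G2): 0→2, 1→4, 2→1, 3→0, 4→3

Verify φ preserves adjacency — for each edge of G1, its image is an edge of G2:
  (0,1) → (φ(0),φ(1)) = (2,4) ∈ E(G2) ✓
  (0,2) → (φ(0),φ(2)) = (1,2) ∈ E(G2) ✓
  (0,3) → (φ(0),φ(3)) = (0,2) ∈ E(G2) ✓
  (1,2) → (φ(1),φ(2)) = (1,4) ∈ E(G2) ✓
  (2,3) → (φ(2),φ(3)) = (0,1) ∈ E(G2) ✓
All 5 edges of G1 map to edges of G2, and |E(G1)| = |E(G2)| = 5, so φ is a bijection on edges as well as vertices. Hence G1 ≅ G2.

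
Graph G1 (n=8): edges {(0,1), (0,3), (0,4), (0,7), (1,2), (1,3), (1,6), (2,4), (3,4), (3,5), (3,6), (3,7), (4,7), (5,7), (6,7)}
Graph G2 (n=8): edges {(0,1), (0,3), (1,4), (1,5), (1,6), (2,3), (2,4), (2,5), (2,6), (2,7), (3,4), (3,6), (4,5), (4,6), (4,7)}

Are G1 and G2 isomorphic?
Yes, isomorphic

The graphs are isomorphic.
One valid mapping φ: V(G1) → V(G2): 0→6, 1→1, 2→0, 3→4, 4→3, 5→7, 6→5, 7→2

Verify φ preserves adjacency — for each edge of G1, its image is an edge of G2:
  (0,1) → (φ(0),φ(1)) = (1,6) ∈ E(G2) ✓
  (0,3) → (φ(0),φ(3)) = (4,6) ∈ E(G2) ✓
  (0,4) → (φ(0),φ(4)) = (3,6) ∈ E(G2) ✓
  (0,7) → (φ(0),φ(7)) = (2,6) ∈ E(G2) ✓
  (1,2) → (φ(1),φ(2)) = (0,1) ∈ E(G2) ✓
  (1,3) → (φ(1),φ(3)) = (1,4) ∈ E(G2) ✓
  (1,6) → (φ(1),φ(6)) = (1,5) ∈ E(G2) ✓
  (2,4) → (φ(2),φ(4)) = (0,3) ∈ E(G2) ✓
  (3,4) → (φ(3),φ(4)) = (3,4) ∈ E(G2) ✓
  (3,5) → (φ(3),φ(5)) = (4,7) ∈ E(G2) ✓
  (3,6) → (φ(3),φ(6)) = (4,5) ∈ E(G2) ✓
  (3,7) → (φ(3),φ(7)) = (2,4) ∈ E(G2) ✓
  (4,7) → (φ(4),φ(7)) = (2,3) ∈ E(G2) ✓
  (5,7) → (φ(5),φ(7)) = (2,7) ∈ E(G2) ✓
  (6,7) → (φ(6),φ(7)) = (2,5) ∈ E(G2) ✓
All 15 edges of G1 map to edges of G2, and |E(G1)| = |E(G2)| = 15, so φ is a bijection on edges as well as vertices. Hence G1 ≅ G2.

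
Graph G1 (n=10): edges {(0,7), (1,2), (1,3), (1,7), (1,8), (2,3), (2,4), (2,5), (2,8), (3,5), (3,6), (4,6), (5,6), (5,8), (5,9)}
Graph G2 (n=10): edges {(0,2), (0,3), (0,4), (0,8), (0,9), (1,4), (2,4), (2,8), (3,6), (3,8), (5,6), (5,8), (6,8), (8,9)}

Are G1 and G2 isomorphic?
No, not isomorphic

The graphs are NOT isomorphic.

Connected components of G1: 1 component(s) with vertex sets [[0, 1, 2, 3, 4, 5, 6, 7, 8, 9]], sizes [10].
Connected components of G2: 2 component(s) with vertex sets [[7], [0, 1, 2, 3, 4, 5, 6, 8, 9]], sizes [1, 9].
The number of connected components (and the multiset of component sizes) is an isomorphism invariant — an isomorphism maps each component of G1 bijectively onto a component of G2. Since G1 has 1 component(s) and G2 has 2, they cannot be isomorphic.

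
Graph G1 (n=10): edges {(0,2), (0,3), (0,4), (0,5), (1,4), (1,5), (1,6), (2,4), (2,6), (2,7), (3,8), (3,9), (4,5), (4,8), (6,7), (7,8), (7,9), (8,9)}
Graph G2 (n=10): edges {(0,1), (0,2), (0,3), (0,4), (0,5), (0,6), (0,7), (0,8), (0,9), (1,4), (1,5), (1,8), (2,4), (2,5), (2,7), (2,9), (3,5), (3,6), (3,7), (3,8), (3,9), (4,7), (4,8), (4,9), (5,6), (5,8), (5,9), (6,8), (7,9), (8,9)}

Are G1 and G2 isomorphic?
No, not isomorphic

The graphs are NOT isomorphic.

Counting triangles (3-cliques): G1 has 6, G2 has 37.
Triangle count is an isomorphism invariant, so differing triangle counts rule out isomorphism.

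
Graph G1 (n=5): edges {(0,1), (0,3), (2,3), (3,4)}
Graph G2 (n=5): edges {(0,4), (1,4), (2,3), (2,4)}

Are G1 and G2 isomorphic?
Yes, isomorphic

The graphs are isomorphic.
One valid mapping φ: V(G1) → V(G2): 0→2, 1→3, 2→0, 3→4, 4→1

Verify φ preserves adjacency — for each edge of G1, its image is an edge of G2:
  (0,1) → (φ(0),φ(1)) = (2,3) ∈ E(G2) ✓
  (0,3) → (φ(0),φ(3)) = (2,4) ∈ E(G2) ✓
  (2,3) → (φ(2),φ(3)) = (0,4) ∈ E(G2) ✓
  (3,4) → (φ(3),φ(4)) = (1,4) ∈ E(G2) ✓
All 4 edges of G1 map to edges of G2, and |E(G1)| = |E(G2)| = 4, so φ is a bijection on edges as well as vertices. Hence G1 ≅ G2.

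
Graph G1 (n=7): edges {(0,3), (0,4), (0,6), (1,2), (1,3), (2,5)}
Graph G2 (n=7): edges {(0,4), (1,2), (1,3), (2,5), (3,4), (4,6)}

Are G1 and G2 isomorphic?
Yes, isomorphic

The graphs are isomorphic.
One valid mapping φ: V(G1) → V(G2): 0→4, 1→1, 2→2, 3→3, 4→6, 5→5, 6→0

Verify φ preserves adjacency — for each edge of G1, its image is an edge of G2:
  (0,3) → (φ(0),φ(3)) = (3,4) ∈ E(G2) ✓
  (0,4) → (φ(0),φ(4)) = (4,6) ∈ E(G2) ✓
  (0,6) → (φ(0),φ(6)) = (0,4) ∈ E(G2) ✓
  (1,2) → (φ(1),φ(2)) = (1,2) ∈ E(G2) ✓
  (1,3) → (φ(1),φ(3)) = (1,3) ∈ E(G2) ✓
  (2,5) → (φ(2),φ(5)) = (2,5) ∈ E(G2) ✓
All 6 edges of G1 map to edges of G2, and |E(G1)| = |E(G2)| = 6, so φ is a bijection on edges as well as vertices. Hence G1 ≅ G2.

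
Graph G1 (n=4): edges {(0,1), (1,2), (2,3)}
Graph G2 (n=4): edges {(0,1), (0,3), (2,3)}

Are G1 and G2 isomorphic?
Yes, isomorphic

The graphs are isomorphic.
One valid mapping φ: V(G1) → V(G2): 0→1, 1→0, 2→3, 3→2

Verify φ preserves adjacency — for each edge of G1, its image is an edge of G2:
  (0,1) → (φ(0),φ(1)) = (0,1) ∈ E(G2) ✓
  (1,2) → (φ(1),φ(2)) = (0,3) ∈ E(G2) ✓
  (2,3) → (φ(2),φ(3)) = (2,3) ∈ E(G2) ✓
All 3 edges of G1 map to edges of G2, and |E(G1)| = |E(G2)| = 3, so φ is a bijection on edges as well as vertices. Hence G1 ≅ G2.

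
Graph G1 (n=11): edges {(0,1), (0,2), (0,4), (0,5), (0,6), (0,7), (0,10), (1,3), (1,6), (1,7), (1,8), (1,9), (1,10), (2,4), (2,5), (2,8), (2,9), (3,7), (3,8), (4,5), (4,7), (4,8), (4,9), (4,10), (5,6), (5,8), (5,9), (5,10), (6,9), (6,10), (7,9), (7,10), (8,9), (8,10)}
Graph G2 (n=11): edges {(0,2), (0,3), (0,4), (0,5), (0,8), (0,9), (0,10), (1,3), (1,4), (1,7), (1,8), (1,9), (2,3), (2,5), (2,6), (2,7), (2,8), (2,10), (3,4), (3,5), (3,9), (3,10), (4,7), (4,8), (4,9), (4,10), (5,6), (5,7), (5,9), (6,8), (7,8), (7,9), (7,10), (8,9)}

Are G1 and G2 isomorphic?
Yes, isomorphic

The graphs are isomorphic.
One valid mapping φ: V(G1) → V(G2): 0→3, 1→2, 2→1, 3→6, 4→9, 5→4, 6→10, 7→5, 8→8, 9→7, 10→0

Verify φ preserves adjacency — for each edge of G1, its image is an edge of G2:
  (0,1) → (φ(0),φ(1)) = (2,3) ∈ E(G2) ✓
  (0,2) → (φ(0),φ(2)) = (1,3) ∈ E(G2) ✓
  (0,4) → (φ(0),φ(4)) = (3,9) ∈ E(G2) ✓
  (0,5) → (φ(0),φ(5)) = (3,4) ∈ E(G2) ✓
  (0,6) → (φ(0),φ(6)) = (3,10) ∈ E(G2) ✓
  (0,7) → (φ(0),φ(7)) = (3,5) ∈ E(G2) ✓
  (0,10) → (φ(0),φ(10)) = (0,3) ∈ E(G2) ✓
  (1,3) → (φ(1),φ(3)) = (2,6) ∈ E(G2) ✓
  (1,6) → (φ(1),φ(6)) = (2,10) ∈ E(G2) ✓
  (1,7) → (φ(1),φ(7)) = (2,5) ∈ E(G2) ✓
  (1,8) → (φ(1),φ(8)) = (2,8) ∈ E(G2) ✓
  (1,9) → (φ(1),φ(9)) = (2,7) ∈ E(G2) ✓
  (1,10) → (φ(1),φ(10)) = (0,2) ∈ E(G2) ✓
  (2,4) → (φ(2),φ(4)) = (1,9) ∈ E(G2) ✓
  (2,5) → (φ(2),φ(5)) = (1,4) ∈ E(G2) ✓
  (2,8) → (φ(2),φ(8)) = (1,8) ∈ E(G2) ✓
  (2,9) → (φ(2),φ(9)) = (1,7) ∈ E(G2) ✓
  (3,7) → (φ(3),φ(7)) = (5,6) ∈ E(G2) ✓
  (3,8) → (φ(3),φ(8)) = (6,8) ∈ E(G2) ✓
  (4,5) → (φ(4),φ(5)) = (4,9) ∈ E(G2) ✓
  (4,7) → (φ(4),φ(7)) = (5,9) ∈ E(G2) ✓
  (4,8) → (φ(4),φ(8)) = (8,9) ∈ E(G2) ✓
  (4,9) → (φ(4),φ(9)) = (7,9) ∈ E(G2) ✓
  (4,10) → (φ(4),φ(10)) = (0,9) ∈ E(G2) ✓
  (5,6) → (φ(5),φ(6)) = (4,10) ∈ E(G2) ✓
  (5,8) → (φ(5),φ(8)) = (4,8) ∈ E(G2) ✓
  (5,9) → (φ(5),φ(9)) = (4,7) ∈ E(G2) ✓
  (5,10) → (φ(5),φ(10)) = (0,4) ∈ E(G2) ✓
  (6,9) → (φ(6),φ(9)) = (7,10) ∈ E(G2) ✓
  (6,10) → (φ(6),φ(10)) = (0,10) ∈ E(G2) ✓
  (7,9) → (φ(7),φ(9)) = (5,7) ∈ E(G2) ✓
  (7,10) → (φ(7),φ(10)) = (0,5) ∈ E(G2) ✓
  (8,9) → (φ(8),φ(9)) = (7,8) ∈ E(G2) ✓
  (8,10) → (φ(8),φ(10)) = (0,8) ∈ E(G2) ✓
All 34 edges of G1 map to edges of G2, and |E(G1)| = |E(G2)| = 34, so φ is a bijection on edges as well as vertices. Hence G1 ≅ G2.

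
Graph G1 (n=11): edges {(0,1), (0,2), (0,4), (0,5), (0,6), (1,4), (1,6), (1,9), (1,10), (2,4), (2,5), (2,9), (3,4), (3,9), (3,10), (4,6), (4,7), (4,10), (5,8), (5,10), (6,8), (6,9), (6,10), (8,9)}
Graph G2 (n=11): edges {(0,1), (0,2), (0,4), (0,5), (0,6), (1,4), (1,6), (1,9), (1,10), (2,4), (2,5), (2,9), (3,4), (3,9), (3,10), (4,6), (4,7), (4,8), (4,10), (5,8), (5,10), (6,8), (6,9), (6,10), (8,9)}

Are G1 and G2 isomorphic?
No, not isomorphic

The graphs are NOT isomorphic.

Counting edges: G1 has 24 edge(s); G2 has 25 edge(s).
Edge count is an isomorphism invariant (a bijection on vertices induces a bijection on edges), so differing edge counts rule out isomorphism.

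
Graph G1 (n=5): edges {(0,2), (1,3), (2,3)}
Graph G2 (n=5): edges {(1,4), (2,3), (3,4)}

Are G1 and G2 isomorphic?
Yes, isomorphic

The graphs are isomorphic.
One valid mapping φ: V(G1) → V(G2): 0→1, 1→2, 2→4, 3→3, 4→0

Verify φ preserves adjacency — for each edge of G1, its image is an edge of G2:
  (0,2) → (φ(0),φ(2)) = (1,4) ∈ E(G2) ✓
  (1,3) → (φ(1),φ(3)) = (2,3) ∈ E(G2) ✓
  (2,3) → (φ(2),φ(3)) = (3,4) ∈ E(G2) ✓
All 3 edges of G1 map to edges of G2, and |E(G1)| = |E(G2)| = 3, so φ is a bijection on edges as well as vertices. Hence G1 ≅ G2.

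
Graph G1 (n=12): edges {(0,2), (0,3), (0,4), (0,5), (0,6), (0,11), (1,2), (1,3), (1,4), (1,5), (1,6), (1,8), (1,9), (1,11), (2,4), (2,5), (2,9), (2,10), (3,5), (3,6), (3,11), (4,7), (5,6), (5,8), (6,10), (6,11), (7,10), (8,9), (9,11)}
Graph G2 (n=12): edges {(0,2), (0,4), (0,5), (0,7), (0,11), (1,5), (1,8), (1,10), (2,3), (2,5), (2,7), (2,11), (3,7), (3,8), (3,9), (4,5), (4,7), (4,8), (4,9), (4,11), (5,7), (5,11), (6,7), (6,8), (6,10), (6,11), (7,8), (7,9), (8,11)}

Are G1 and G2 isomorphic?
Yes, isomorphic

The graphs are isomorphic.
One valid mapping φ: V(G1) → V(G2): 0→11, 1→7, 2→8, 3→0, 4→6, 5→4, 6→5, 7→10, 8→9, 9→3, 10→1, 11→2

Verify φ preserves adjacency — for each edge of G1, its image is an edge of G2:
  (0,2) → (φ(0),φ(2)) = (8,11) ∈ E(G2) ✓
  (0,3) → (φ(0),φ(3)) = (0,11) ∈ E(G2) ✓
  (0,4) → (φ(0),φ(4)) = (6,11) ∈ E(G2) ✓
  (0,5) → (φ(0),φ(5)) = (4,11) ∈ E(G2) ✓
  (0,6) → (φ(0),φ(6)) = (5,11) ∈ E(G2) ✓
  (0,11) → (φ(0),φ(11)) = (2,11) ∈ E(G2) ✓
  (1,2) → (φ(1),φ(2)) = (7,8) ∈ E(G2) ✓
  (1,3) → (φ(1),φ(3)) = (0,7) ∈ E(G2) ✓
  (1,4) → (φ(1),φ(4)) = (6,7) ∈ E(G2) ✓
  (1,5) → (φ(1),φ(5)) = (4,7) ∈ E(G2) ✓
  (1,6) → (φ(1),φ(6)) = (5,7) ∈ E(G2) ✓
  (1,8) → (φ(1),φ(8)) = (7,9) ∈ E(G2) ✓
  (1,9) → (φ(1),φ(9)) = (3,7) ∈ E(G2) ✓
  (1,11) → (φ(1),φ(11)) = (2,7) ∈ E(G2) ✓
  (2,4) → (φ(2),φ(4)) = (6,8) ∈ E(G2) ✓
  (2,5) → (φ(2),φ(5)) = (4,8) ∈ E(G2) ✓
  (2,9) → (φ(2),φ(9)) = (3,8) ∈ E(G2) ✓
  (2,10) → (φ(2),φ(10)) = (1,8) ∈ E(G2) ✓
  (3,5) → (φ(3),φ(5)) = (0,4) ∈ E(G2) ✓
  (3,6) → (φ(3),φ(6)) = (0,5) ∈ E(G2) ✓
  (3,11) → (φ(3),φ(11)) = (0,2) ∈ E(G2) ✓
  (4,7) → (φ(4),φ(7)) = (6,10) ∈ E(G2) ✓
  (5,6) → (φ(5),φ(6)) = (4,5) ∈ E(G2) ✓
  (5,8) → (φ(5),φ(8)) = (4,9) ∈ E(G2) ✓
  (6,10) → (φ(6),φ(10)) = (1,5) ∈ E(G2) ✓
  (6,11) → (φ(6),φ(11)) = (2,5) ∈ E(G2) ✓
  (7,10) → (φ(7),φ(10)) = (1,10) ∈ E(G2) ✓
  (8,9) → (φ(8),φ(9)) = (3,9) ∈ E(G2) ✓
  (9,11) → (φ(9),φ(11)) = (2,3) ∈ E(G2) ✓
All 29 edges of G1 map to edges of G2, and |E(G1)| = |E(G2)| = 29, so φ is a bijection on edges as well as vertices. Hence G1 ≅ G2.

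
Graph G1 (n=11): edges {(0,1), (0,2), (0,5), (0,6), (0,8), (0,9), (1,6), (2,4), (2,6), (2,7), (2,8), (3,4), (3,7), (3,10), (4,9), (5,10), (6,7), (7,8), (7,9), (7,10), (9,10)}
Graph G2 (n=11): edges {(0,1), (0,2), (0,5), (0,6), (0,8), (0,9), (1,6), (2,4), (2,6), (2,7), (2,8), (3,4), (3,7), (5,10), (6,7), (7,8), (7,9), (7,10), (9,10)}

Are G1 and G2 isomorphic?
No, not isomorphic

The graphs are NOT isomorphic.

Counting edges: G1 has 21 edge(s); G2 has 19 edge(s).
Edge count is an isomorphism invariant (a bijection on vertices induces a bijection on edges), so differing edge counts rule out isomorphism.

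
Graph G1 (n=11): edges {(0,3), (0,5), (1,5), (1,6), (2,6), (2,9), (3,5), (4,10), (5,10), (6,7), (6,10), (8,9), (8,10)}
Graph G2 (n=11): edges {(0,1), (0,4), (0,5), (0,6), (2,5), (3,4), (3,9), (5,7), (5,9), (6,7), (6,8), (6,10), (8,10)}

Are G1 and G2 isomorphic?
Yes, isomorphic

The graphs are isomorphic.
One valid mapping φ: V(G1) → V(G2): 0→10, 1→7, 2→9, 3→8, 4→1, 5→6, 6→5, 7→2, 8→4, 9→3, 10→0

Verify φ preserves adjacency — for each edge of G1, its image is an edge of G2:
  (0,3) → (φ(0),φ(3)) = (8,10) ∈ E(G2) ✓
  (0,5) → (φ(0),φ(5)) = (6,10) ∈ E(G2) ✓
  (1,5) → (φ(1),φ(5)) = (6,7) ∈ E(G2) ✓
  (1,6) → (φ(1),φ(6)) = (5,7) ∈ E(G2) ✓
  (2,6) → (φ(2),φ(6)) = (5,9) ∈ E(G2) ✓
  (2,9) → (φ(2),φ(9)) = (3,9) ∈ E(G2) ✓
  (3,5) → (φ(3),φ(5)) = (6,8) ∈ E(G2) ✓
  (4,10) → (φ(4),φ(10)) = (0,1) ∈ E(G2) ✓
  (5,10) → (φ(5),φ(10)) = (0,6) ∈ E(G2) ✓
  (6,7) → (φ(6),φ(7)) = (2,5) ∈ E(G2) ✓
  (6,10) → (φ(6),φ(10)) = (0,5) ∈ E(G2) ✓
  (8,9) → (φ(8),φ(9)) = (3,4) ∈ E(G2) ✓
  (8,10) → (φ(8),φ(10)) = (0,4) ∈ E(G2) ✓
All 13 edges of G1 map to edges of G2, and |E(G1)| = |E(G2)| = 13, so φ is a bijection on edges as well as vertices. Hence G1 ≅ G2.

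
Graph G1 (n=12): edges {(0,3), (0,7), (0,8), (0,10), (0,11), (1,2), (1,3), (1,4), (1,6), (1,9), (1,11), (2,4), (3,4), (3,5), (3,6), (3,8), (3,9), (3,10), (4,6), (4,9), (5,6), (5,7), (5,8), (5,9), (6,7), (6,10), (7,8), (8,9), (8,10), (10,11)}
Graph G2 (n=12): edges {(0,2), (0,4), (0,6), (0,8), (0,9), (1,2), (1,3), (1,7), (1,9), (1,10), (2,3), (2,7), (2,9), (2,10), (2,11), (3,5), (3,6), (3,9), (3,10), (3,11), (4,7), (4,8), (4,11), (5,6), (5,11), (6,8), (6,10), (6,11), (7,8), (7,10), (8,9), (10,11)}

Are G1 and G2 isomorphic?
No, not isomorphic

The graphs are NOT isomorphic.

Counting triangles (3-cliques): G1 has 22, G2 has 24.
Triangle count is an isomorphism invariant, so differing triangle counts rule out isomorphism.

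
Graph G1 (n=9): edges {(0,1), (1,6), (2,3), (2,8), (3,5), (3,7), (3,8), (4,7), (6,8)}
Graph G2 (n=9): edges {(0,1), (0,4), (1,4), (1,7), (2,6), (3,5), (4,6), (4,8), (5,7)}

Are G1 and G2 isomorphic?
Yes, isomorphic

The graphs are isomorphic.
One valid mapping φ: V(G1) → V(G2): 0→3, 1→5, 2→0, 3→4, 4→2, 5→8, 6→7, 7→6, 8→1

Verify φ preserves adjacency — for each edge of G1, its image is an edge of G2:
  (0,1) → (φ(0),φ(1)) = (3,5) ∈ E(G2) ✓
  (1,6) → (φ(1),φ(6)) = (5,7) ∈ E(G2) ✓
  (2,3) → (φ(2),φ(3)) = (0,4) ∈ E(G2) ✓
  (2,8) → (φ(2),φ(8)) = (0,1) ∈ E(G2) ✓
  (3,5) → (φ(3),φ(5)) = (4,8) ∈ E(G2) ✓
  (3,7) → (φ(3),φ(7)) = (4,6) ∈ E(G2) ✓
  (3,8) → (φ(3),φ(8)) = (1,4) ∈ E(G2) ✓
  (4,7) → (φ(4),φ(7)) = (2,6) ∈ E(G2) ✓
  (6,8) → (φ(6),φ(8)) = (1,7) ∈ E(G2) ✓
All 9 edges of G1 map to edges of G2, and |E(G1)| = |E(G2)| = 9, so φ is a bijection on edges as well as vertices. Hence G1 ≅ G2.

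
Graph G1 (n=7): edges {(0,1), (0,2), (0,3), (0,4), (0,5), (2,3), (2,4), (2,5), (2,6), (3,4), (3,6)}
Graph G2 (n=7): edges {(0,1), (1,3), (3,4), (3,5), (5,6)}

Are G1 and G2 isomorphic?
No, not isomorphic

The graphs are NOT isomorphic.

Degrees in G1: deg(0)=5, deg(1)=1, deg(2)=5, deg(3)=4, deg(4)=3, deg(5)=2, deg(6)=2.
Sorted degree sequence of G1: [5, 5, 4, 3, 2, 2, 1].
Degrees in G2: deg(0)=1, deg(1)=2, deg(2)=0, deg(3)=3, deg(4)=1, deg(5)=2, deg(6)=1.
Sorted degree sequence of G2: [3, 2, 2, 1, 1, 1, 0].
The (sorted) degree sequence is an isomorphism invariant, so since G1 and G2 have different degree sequences they cannot be isomorphic.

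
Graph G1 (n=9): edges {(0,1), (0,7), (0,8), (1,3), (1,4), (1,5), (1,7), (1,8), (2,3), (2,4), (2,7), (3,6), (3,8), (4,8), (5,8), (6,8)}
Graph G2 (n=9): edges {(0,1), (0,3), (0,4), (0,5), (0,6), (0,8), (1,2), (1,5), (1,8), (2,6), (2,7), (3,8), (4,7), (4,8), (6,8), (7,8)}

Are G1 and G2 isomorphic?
Yes, isomorphic

The graphs are isomorphic.
One valid mapping φ: V(G1) → V(G2): 0→4, 1→8, 2→2, 3→1, 4→6, 5→3, 6→5, 7→7, 8→0

Verify φ preserves adjacency — for each edge of G1, its image is an edge of G2:
  (0,1) → (φ(0),φ(1)) = (4,8) ∈ E(G2) ✓
  (0,7) → (φ(0),φ(7)) = (4,7) ∈ E(G2) ✓
  (0,8) → (φ(0),φ(8)) = (0,4) ∈ E(G2) ✓
  (1,3) → (φ(1),φ(3)) = (1,8) ∈ E(G2) ✓
  (1,4) → (φ(1),φ(4)) = (6,8) ∈ E(G2) ✓
  (1,5) → (φ(1),φ(5)) = (3,8) ∈ E(G2) ✓
  (1,7) → (φ(1),φ(7)) = (7,8) ∈ E(G2) ✓
  (1,8) → (φ(1),φ(8)) = (0,8) ∈ E(G2) ✓
  (2,3) → (φ(2),φ(3)) = (1,2) ∈ E(G2) ✓
  (2,4) → (φ(2),φ(4)) = (2,6) ∈ E(G2) ✓
  (2,7) → (φ(2),φ(7)) = (2,7) ∈ E(G2) ✓
  (3,6) → (φ(3),φ(6)) = (1,5) ∈ E(G2) ✓
  (3,8) → (φ(3),φ(8)) = (0,1) ∈ E(G2) ✓
  (4,8) → (φ(4),φ(8)) = (0,6) ∈ E(G2) ✓
  (5,8) → (φ(5),φ(8)) = (0,3) ∈ E(G2) ✓
  (6,8) → (φ(6),φ(8)) = (0,5) ∈ E(G2) ✓
All 16 edges of G1 map to edges of G2, and |E(G1)| = |E(G2)| = 16, so φ is a bijection on edges as well as vertices. Hence G1 ≅ G2.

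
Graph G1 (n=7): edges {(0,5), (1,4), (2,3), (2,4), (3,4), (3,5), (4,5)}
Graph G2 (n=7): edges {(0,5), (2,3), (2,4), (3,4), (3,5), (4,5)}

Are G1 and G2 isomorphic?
No, not isomorphic

The graphs are NOT isomorphic.

Counting edges: G1 has 7 edge(s); G2 has 6 edge(s).
Edge count is an isomorphism invariant (a bijection on vertices induces a bijection on edges), so differing edge counts rule out isomorphism.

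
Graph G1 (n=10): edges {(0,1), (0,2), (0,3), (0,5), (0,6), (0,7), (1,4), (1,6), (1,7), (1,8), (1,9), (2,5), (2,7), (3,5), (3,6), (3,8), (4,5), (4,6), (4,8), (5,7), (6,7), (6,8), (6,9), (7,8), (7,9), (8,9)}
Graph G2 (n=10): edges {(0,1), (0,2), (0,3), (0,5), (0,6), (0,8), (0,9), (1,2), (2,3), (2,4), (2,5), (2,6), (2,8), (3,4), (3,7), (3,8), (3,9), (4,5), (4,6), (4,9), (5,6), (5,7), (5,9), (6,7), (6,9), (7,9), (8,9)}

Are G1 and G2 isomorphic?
No, not isomorphic

The graphs are NOT isomorphic.

Degrees in G1: deg(0)=6, deg(1)=6, deg(2)=3, deg(3)=4, deg(4)=4, deg(5)=5, deg(6)=7, deg(7)=7, deg(8)=6, deg(9)=4.
Sorted degree sequence of G1: [7, 7, 6, 6, 6, 5, 4, 4, 4, 3].
Degrees in G2: deg(0)=7, deg(1)=2, deg(2)=7, deg(3)=6, deg(4)=5, deg(5)=6, deg(6)=6, deg(7)=4, deg(8)=4, deg(9)=7.
Sorted degree sequence of G2: [7, 7, 7, 6, 6, 6, 5, 4, 4, 2].
The (sorted) degree sequence is an isomorphism invariant, so since G1 and G2 have different degree sequences they cannot be isomorphic.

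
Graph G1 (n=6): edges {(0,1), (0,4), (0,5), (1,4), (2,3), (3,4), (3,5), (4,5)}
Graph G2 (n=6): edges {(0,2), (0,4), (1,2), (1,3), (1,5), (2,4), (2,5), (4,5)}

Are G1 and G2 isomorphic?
Yes, isomorphic

The graphs are isomorphic.
One valid mapping φ: V(G1) → V(G2): 0→4, 1→0, 2→3, 3→1, 4→2, 5→5

Verify φ preserves adjacency — for each edge of G1, its image is an edge of G2:
  (0,1) → (φ(0),φ(1)) = (0,4) ∈ E(G2) ✓
  (0,4) → (φ(0),φ(4)) = (2,4) ∈ E(G2) ✓
  (0,5) → (φ(0),φ(5)) = (4,5) ∈ E(G2) ✓
  (1,4) → (φ(1),φ(4)) = (0,2) ∈ E(G2) ✓
  (2,3) → (φ(2),φ(3)) = (1,3) ∈ E(G2) ✓
  (3,4) → (φ(3),φ(4)) = (1,2) ∈ E(G2) ✓
  (3,5) → (φ(3),φ(5)) = (1,5) ∈ E(G2) ✓
  (4,5) → (φ(4),φ(5)) = (2,5) ∈ E(G2) ✓
All 8 edges of G1 map to edges of G2, and |E(G1)| = |E(G2)| = 8, so φ is a bijection on edges as well as vertices. Hence G1 ≅ G2.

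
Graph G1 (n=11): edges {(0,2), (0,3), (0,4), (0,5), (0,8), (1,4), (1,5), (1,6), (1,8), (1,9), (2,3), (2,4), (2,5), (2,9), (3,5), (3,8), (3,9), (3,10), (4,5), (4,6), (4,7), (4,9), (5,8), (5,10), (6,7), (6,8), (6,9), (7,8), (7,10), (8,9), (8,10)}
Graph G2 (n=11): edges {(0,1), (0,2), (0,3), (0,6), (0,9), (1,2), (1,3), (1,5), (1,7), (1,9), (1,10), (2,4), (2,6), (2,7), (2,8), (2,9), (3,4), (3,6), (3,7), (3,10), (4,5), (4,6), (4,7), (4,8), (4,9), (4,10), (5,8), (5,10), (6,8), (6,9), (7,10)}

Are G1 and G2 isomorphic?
Yes, isomorphic

The graphs are isomorphic.
One valid mapping φ: V(G1) → V(G2): 0→9, 1→7, 2→0, 3→6, 4→1, 5→2, 6→10, 7→5, 8→4, 9→3, 10→8

Verify φ preserves adjacency — for each edge of G1, its image is an edge of G2:
  (0,2) → (φ(0),φ(2)) = (0,9) ∈ E(G2) ✓
  (0,3) → (φ(0),φ(3)) = (6,9) ∈ E(G2) ✓
  (0,4) → (φ(0),φ(4)) = (1,9) ∈ E(G2) ✓
  (0,5) → (φ(0),φ(5)) = (2,9) ∈ E(G2) ✓
  (0,8) → (φ(0),φ(8)) = (4,9) ∈ E(G2) ✓
  (1,4) → (φ(1),φ(4)) = (1,7) ∈ E(G2) ✓
  (1,5) → (φ(1),φ(5)) = (2,7) ∈ E(G2) ✓
  (1,6) → (φ(1),φ(6)) = (7,10) ∈ E(G2) ✓
  (1,8) → (φ(1),φ(8)) = (4,7) ∈ E(G2) ✓
  (1,9) → (φ(1),φ(9)) = (3,7) ∈ E(G2) ✓
  (2,3) → (φ(2),φ(3)) = (0,6) ∈ E(G2) ✓
  (2,4) → (φ(2),φ(4)) = (0,1) ∈ E(G2) ✓
  (2,5) → (φ(2),φ(5)) = (0,2) ∈ E(G2) ✓
  (2,9) → (φ(2),φ(9)) = (0,3) ∈ E(G2) ✓
  (3,5) → (φ(3),φ(5)) = (2,6) ∈ E(G2) ✓
  (3,8) → (φ(3),φ(8)) = (4,6) ∈ E(G2) ✓
  (3,9) → (φ(3),φ(9)) = (3,6) ∈ E(G2) ✓
  (3,10) → (φ(3),φ(10)) = (6,8) ∈ E(G2) ✓
  (4,5) → (φ(4),φ(5)) = (1,2) ∈ E(G2) ✓
  (4,6) → (φ(4),φ(6)) = (1,10) ∈ E(G2) ✓
  (4,7) → (φ(4),φ(7)) = (1,5) ∈ E(G2) ✓
  (4,9) → (φ(4),φ(9)) = (1,3) ∈ E(G2) ✓
  (5,8) → (φ(5),φ(8)) = (2,4) ∈ E(G2) ✓
  (5,10) → (φ(5),φ(10)) = (2,8) ∈ E(G2) ✓
  (6,7) → (φ(6),φ(7)) = (5,10) ∈ E(G2) ✓
  (6,8) → (φ(6),φ(8)) = (4,10) ∈ E(G2) ✓
  (6,9) → (φ(6),φ(9)) = (3,10) ∈ E(G2) ✓
  (7,8) → (φ(7),φ(8)) = (4,5) ∈ E(G2) ✓
  (7,10) → (φ(7),φ(10)) = (5,8) ∈ E(G2) ✓
  (8,9) → (φ(8),φ(9)) = (3,4) ∈ E(G2) ✓
  (8,10) → (φ(8),φ(10)) = (4,8) ∈ E(G2) ✓
All 31 edges of G1 map to edges of G2, and |E(G1)| = |E(G2)| = 31, so φ is a bijection on edges as well as vertices. Hence G1 ≅ G2.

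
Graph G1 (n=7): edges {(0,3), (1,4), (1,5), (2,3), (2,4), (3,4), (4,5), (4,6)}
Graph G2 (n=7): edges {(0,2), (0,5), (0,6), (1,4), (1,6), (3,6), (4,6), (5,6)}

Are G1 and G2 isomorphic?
Yes, isomorphic

The graphs are isomorphic.
One valid mapping φ: V(G1) → V(G2): 0→2, 1→1, 2→5, 3→0, 4→6, 5→4, 6→3

Verify φ preserves adjacency — for each edge of G1, its image is an edge of G2:
  (0,3) → (φ(0),φ(3)) = (0,2) ∈ E(G2) ✓
  (1,4) → (φ(1),φ(4)) = (1,6) ∈ E(G2) ✓
  (1,5) → (φ(1),φ(5)) = (1,4) ∈ E(G2) ✓
  (2,3) → (φ(2),φ(3)) = (0,5) ∈ E(G2) ✓
  (2,4) → (φ(2),φ(4)) = (5,6) ∈ E(G2) ✓
  (3,4) → (φ(3),φ(4)) = (0,6) ∈ E(G2) ✓
  (4,5) → (φ(4),φ(5)) = (4,6) ∈ E(G2) ✓
  (4,6) → (φ(4),φ(6)) = (3,6) ∈ E(G2) ✓
All 8 edges of G1 map to edges of G2, and |E(G1)| = |E(G2)| = 8, so φ is a bijection on edges as well as vertices. Hence G1 ≅ G2.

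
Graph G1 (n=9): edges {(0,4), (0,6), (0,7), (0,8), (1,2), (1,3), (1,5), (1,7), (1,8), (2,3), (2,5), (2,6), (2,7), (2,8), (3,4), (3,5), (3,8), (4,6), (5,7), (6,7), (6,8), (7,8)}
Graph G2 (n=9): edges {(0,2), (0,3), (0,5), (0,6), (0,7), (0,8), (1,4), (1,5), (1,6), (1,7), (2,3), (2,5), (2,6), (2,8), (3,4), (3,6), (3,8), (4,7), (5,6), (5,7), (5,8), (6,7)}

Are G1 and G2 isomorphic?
Yes, isomorphic

The graphs are isomorphic.
One valid mapping φ: V(G1) → V(G2): 0→1, 1→2, 2→0, 3→3, 4→4, 5→8, 6→7, 7→5, 8→6

Verify φ preserves adjacency — for each edge of G1, its image is an edge of G2:
  (0,4) → (φ(0),φ(4)) = (1,4) ∈ E(G2) ✓
  (0,6) → (φ(0),φ(6)) = (1,7) ∈ E(G2) ✓
  (0,7) → (φ(0),φ(7)) = (1,5) ∈ E(G2) ✓
  (0,8) → (φ(0),φ(8)) = (1,6) ∈ E(G2) ✓
  (1,2) → (φ(1),φ(2)) = (0,2) ∈ E(G2) ✓
  (1,3) → (φ(1),φ(3)) = (2,3) ∈ E(G2) ✓
  (1,5) → (φ(1),φ(5)) = (2,8) ∈ E(G2) ✓
  (1,7) → (φ(1),φ(7)) = (2,5) ∈ E(G2) ✓
  (1,8) → (φ(1),φ(8)) = (2,6) ∈ E(G2) ✓
  (2,3) → (φ(2),φ(3)) = (0,3) ∈ E(G2) ✓
  (2,5) → (φ(2),φ(5)) = (0,8) ∈ E(G2) ✓
  (2,6) → (φ(2),φ(6)) = (0,7) ∈ E(G2) ✓
  (2,7) → (φ(2),φ(7)) = (0,5) ∈ E(G2) ✓
  (2,8) → (φ(2),φ(8)) = (0,6) ∈ E(G2) ✓
  (3,4) → (φ(3),φ(4)) = (3,4) ∈ E(G2) ✓
  (3,5) → (φ(3),φ(5)) = (3,8) ∈ E(G2) ✓
  (3,8) → (φ(3),φ(8)) = (3,6) ∈ E(G2) ✓
  (4,6) → (φ(4),φ(6)) = (4,7) ∈ E(G2) ✓
  (5,7) → (φ(5),φ(7)) = (5,8) ∈ E(G2) ✓
  (6,7) → (φ(6),φ(7)) = (5,7) ∈ E(G2) ✓
  (6,8) → (φ(6),φ(8)) = (6,7) ∈ E(G2) ✓
  (7,8) → (φ(7),φ(8)) = (5,6) ∈ E(G2) ✓
All 22 edges of G1 map to edges of G2, and |E(G1)| = |E(G2)| = 22, so φ is a bijection on edges as well as vertices. Hence G1 ≅ G2.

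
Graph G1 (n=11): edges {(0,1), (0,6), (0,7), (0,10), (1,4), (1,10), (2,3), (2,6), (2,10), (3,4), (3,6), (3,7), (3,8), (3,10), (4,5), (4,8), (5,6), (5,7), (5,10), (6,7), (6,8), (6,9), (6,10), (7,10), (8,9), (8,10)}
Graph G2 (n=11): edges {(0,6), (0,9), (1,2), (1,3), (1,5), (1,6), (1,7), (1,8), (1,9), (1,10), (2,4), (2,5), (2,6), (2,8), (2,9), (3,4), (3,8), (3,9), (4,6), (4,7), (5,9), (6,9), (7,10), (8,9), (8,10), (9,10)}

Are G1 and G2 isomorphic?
Yes, isomorphic

The graphs are isomorphic.
One valid mapping φ: V(G1) → V(G2): 0→10, 1→7, 2→5, 3→2, 4→4, 5→3, 6→9, 7→8, 8→6, 9→0, 10→1

Verify φ preserves adjacency — for each edge of G1, its image is an edge of G2:
  (0,1) → (φ(0),φ(1)) = (7,10) ∈ E(G2) ✓
  (0,6) → (φ(0),φ(6)) = (9,10) ∈ E(G2) ✓
  (0,7) → (φ(0),φ(7)) = (8,10) ∈ E(G2) ✓
  (0,10) → (φ(0),φ(10)) = (1,10) ∈ E(G2) ✓
  (1,4) → (φ(1),φ(4)) = (4,7) ∈ E(G2) ✓
  (1,10) → (φ(1),φ(10)) = (1,7) ∈ E(G2) ✓
  (2,3) → (φ(2),φ(3)) = (2,5) ∈ E(G2) ✓
  (2,6) → (φ(2),φ(6)) = (5,9) ∈ E(G2) ✓
  (2,10) → (φ(2),φ(10)) = (1,5) ∈ E(G2) ✓
  (3,4) → (φ(3),φ(4)) = (2,4) ∈ E(G2) ✓
  (3,6) → (φ(3),φ(6)) = (2,9) ∈ E(G2) ✓
  (3,7) → (φ(3),φ(7)) = (2,8) ∈ E(G2) ✓
  (3,8) → (φ(3),φ(8)) = (2,6) ∈ E(G2) ✓
  (3,10) → (φ(3),φ(10)) = (1,2) ∈ E(G2) ✓
  (4,5) → (φ(4),φ(5)) = (3,4) ∈ E(G2) ✓
  (4,8) → (φ(4),φ(8)) = (4,6) ∈ E(G2) ✓
  (5,6) → (φ(5),φ(6)) = (3,9) ∈ E(G2) ✓
  (5,7) → (φ(5),φ(7)) = (3,8) ∈ E(G2) ✓
  (5,10) → (φ(5),φ(10)) = (1,3) ∈ E(G2) ✓
  (6,7) → (φ(6),φ(7)) = (8,9) ∈ E(G2) ✓
  (6,8) → (φ(6),φ(8)) = (6,9) ∈ E(G2) ✓
  (6,9) → (φ(6),φ(9)) = (0,9) ∈ E(G2) ✓
  (6,10) → (φ(6),φ(10)) = (1,9) ∈ E(G2) ✓
  (7,10) → (φ(7),φ(10)) = (1,8) ∈ E(G2) ✓
  (8,9) → (φ(8),φ(9)) = (0,6) ∈ E(G2) ✓
  (8,10) → (φ(8),φ(10)) = (1,6) ∈ E(G2) ✓
All 26 edges of G1 map to edges of G2, and |E(G1)| = |E(G2)| = 26, so φ is a bijection on edges as well as vertices. Hence G1 ≅ G2.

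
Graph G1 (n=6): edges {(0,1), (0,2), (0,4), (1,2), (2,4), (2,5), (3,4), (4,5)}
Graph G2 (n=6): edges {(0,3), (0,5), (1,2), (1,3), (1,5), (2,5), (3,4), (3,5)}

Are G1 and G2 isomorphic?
Yes, isomorphic

The graphs are isomorphic.
One valid mapping φ: V(G1) → V(G2): 0→1, 1→2, 2→5, 3→4, 4→3, 5→0

Verify φ preserves adjacency — for each edge of G1, its image is an edge of G2:
  (0,1) → (φ(0),φ(1)) = (1,2) ∈ E(G2) ✓
  (0,2) → (φ(0),φ(2)) = (1,5) ∈ E(G2) ✓
  (0,4) → (φ(0),φ(4)) = (1,3) ∈ E(G2) ✓
  (1,2) → (φ(1),φ(2)) = (2,5) ∈ E(G2) ✓
  (2,4) → (φ(2),φ(4)) = (3,5) ∈ E(G2) ✓
  (2,5) → (φ(2),φ(5)) = (0,5) ∈ E(G2) ✓
  (3,4) → (φ(3),φ(4)) = (3,4) ∈ E(G2) ✓
  (4,5) → (φ(4),φ(5)) = (0,3) ∈ E(G2) ✓
All 8 edges of G1 map to edges of G2, and |E(G1)| = |E(G2)| = 8, so φ is a bijection on edges as well as vertices. Hence G1 ≅ G2.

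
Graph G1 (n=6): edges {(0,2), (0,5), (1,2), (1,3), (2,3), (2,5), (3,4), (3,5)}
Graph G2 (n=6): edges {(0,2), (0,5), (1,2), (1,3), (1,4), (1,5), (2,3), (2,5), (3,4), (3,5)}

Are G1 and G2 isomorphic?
No, not isomorphic

The graphs are NOT isomorphic.

Counting edges: G1 has 8 edge(s); G2 has 10 edge(s).
Edge count is an isomorphism invariant (a bijection on vertices induces a bijection on edges), so differing edge counts rule out isomorphism.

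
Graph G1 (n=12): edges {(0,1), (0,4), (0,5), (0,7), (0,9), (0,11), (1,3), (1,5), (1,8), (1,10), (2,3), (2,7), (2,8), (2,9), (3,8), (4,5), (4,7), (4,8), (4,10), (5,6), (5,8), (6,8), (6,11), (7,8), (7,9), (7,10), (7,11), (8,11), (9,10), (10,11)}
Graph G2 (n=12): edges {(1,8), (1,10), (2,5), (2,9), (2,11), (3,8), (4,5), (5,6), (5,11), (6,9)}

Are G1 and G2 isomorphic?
No, not isomorphic

The graphs are NOT isomorphic.

Connected components of G1: 1 component(s) with vertex sets [[0, 1, 2, 3, 4, 5, 6, 7, 8, 9, 10, 11]], sizes [12].
Connected components of G2: 4 component(s) with vertex sets [[0], [7], [1, 3, 8, 10], [2, 4, 5, 6, 9, 11]], sizes [1, 1, 4, 6].
The number of connected components (and the multiset of component sizes) is an isomorphism invariant — an isomorphism maps each component of G1 bijectively onto a component of G2. Since G1 has 1 component(s) and G2 has 4, they cannot be isomorphic.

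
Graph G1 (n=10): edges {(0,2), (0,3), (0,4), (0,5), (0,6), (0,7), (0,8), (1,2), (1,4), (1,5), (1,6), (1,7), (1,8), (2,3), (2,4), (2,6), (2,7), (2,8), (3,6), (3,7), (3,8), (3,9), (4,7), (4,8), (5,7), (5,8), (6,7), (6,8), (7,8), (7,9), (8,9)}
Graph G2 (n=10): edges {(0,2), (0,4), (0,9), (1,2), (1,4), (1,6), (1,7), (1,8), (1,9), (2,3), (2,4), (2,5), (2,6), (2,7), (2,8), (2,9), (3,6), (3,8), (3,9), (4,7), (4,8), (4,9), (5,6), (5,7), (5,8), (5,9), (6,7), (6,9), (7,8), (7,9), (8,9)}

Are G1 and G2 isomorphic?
Yes, isomorphic

The graphs are isomorphic.
One valid mapping φ: V(G1) → V(G2): 0→8, 1→6, 2→7, 3→4, 4→5, 5→3, 6→1, 7→9, 8→2, 9→0

Verify φ preserves adjacency — for each edge of G1, its image is an edge of G2:
  (0,2) → (φ(0),φ(2)) = (7,8) ∈ E(G2) ✓
  (0,3) → (φ(0),φ(3)) = (4,8) ∈ E(G2) ✓
  (0,4) → (φ(0),φ(4)) = (5,8) ∈ E(G2) ✓
  (0,5) → (φ(0),φ(5)) = (3,8) ∈ E(G2) ✓
  (0,6) → (φ(0),φ(6)) = (1,8) ∈ E(G2) ✓
  (0,7) → (φ(0),φ(7)) = (8,9) ∈ E(G2) ✓
  (0,8) → (φ(0),φ(8)) = (2,8) ∈ E(G2) ✓
  (1,2) → (φ(1),φ(2)) = (6,7) ∈ E(G2) ✓
  (1,4) → (φ(1),φ(4)) = (5,6) ∈ E(G2) ✓
  (1,5) → (φ(1),φ(5)) = (3,6) ∈ E(G2) ✓
  (1,6) → (φ(1),φ(6)) = (1,6) ∈ E(G2) ✓
  (1,7) → (φ(1),φ(7)) = (6,9) ∈ E(G2) ✓
  (1,8) → (φ(1),φ(8)) = (2,6) ∈ E(G2) ✓
  (2,3) → (φ(2),φ(3)) = (4,7) ∈ E(G2) ✓
  (2,4) → (φ(2),φ(4)) = (5,7) ∈ E(G2) ✓
  (2,6) → (φ(2),φ(6)) = (1,7) ∈ E(G2) ✓
  (2,7) → (φ(2),φ(7)) = (7,9) ∈ E(G2) ✓
  (2,8) → (φ(2),φ(8)) = (2,7) ∈ E(G2) ✓
  (3,6) → (φ(3),φ(6)) = (1,4) ∈ E(G2) ✓
  (3,7) → (φ(3),φ(7)) = (4,9) ∈ E(G2) ✓
  (3,8) → (φ(3),φ(8)) = (2,4) ∈ E(G2) ✓
  (3,9) → (φ(3),φ(9)) = (0,4) ∈ E(G2) ✓
  (4,7) → (φ(4),φ(7)) = (5,9) ∈ E(G2) ✓
  (4,8) → (φ(4),φ(8)) = (2,5) ∈ E(G2) ✓
  (5,7) → (φ(5),φ(7)) = (3,9) ∈ E(G2) ✓
  (5,8) → (φ(5),φ(8)) = (2,3) ∈ E(G2) ✓
  (6,7) → (φ(6),φ(7)) = (1,9) ∈ E(G2) ✓
  (6,8) → (φ(6),φ(8)) = (1,2) ∈ E(G2) ✓
  (7,8) → (φ(7),φ(8)) = (2,9) ∈ E(G2) ✓
  (7,9) → (φ(7),φ(9)) = (0,9) ∈ E(G2) ✓
  (8,9) → (φ(8),φ(9)) = (0,2) ∈ E(G2) ✓
All 31 edges of G1 map to edges of G2, and |E(G1)| = |E(G2)| = 31, so φ is a bijection on edges as well as vertices. Hence G1 ≅ G2.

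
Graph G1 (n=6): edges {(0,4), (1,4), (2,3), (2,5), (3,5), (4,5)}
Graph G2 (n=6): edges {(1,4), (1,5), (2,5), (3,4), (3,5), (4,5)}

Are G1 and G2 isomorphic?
No, not isomorphic

The graphs are NOT isomorphic.

Counting triangles (3-cliques): G1 has 1, G2 has 2.
Triangle count is an isomorphism invariant, so differing triangle counts rule out isomorphism.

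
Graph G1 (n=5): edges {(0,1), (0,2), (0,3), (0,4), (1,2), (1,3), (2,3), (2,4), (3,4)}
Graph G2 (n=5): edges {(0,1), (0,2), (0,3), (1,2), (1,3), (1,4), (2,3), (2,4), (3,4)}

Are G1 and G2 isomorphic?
Yes, isomorphic

The graphs are isomorphic.
One valid mapping φ: V(G1) → V(G2): 0→1, 1→0, 2→3, 3→2, 4→4

Verify φ preserves adjacency — for each edge of G1, its image is an edge of G2:
  (0,1) → (φ(0),φ(1)) = (0,1) ∈ E(G2) ✓
  (0,2) → (φ(0),φ(2)) = (1,3) ∈ E(G2) ✓
  (0,3) → (φ(0),φ(3)) = (1,2) ∈ E(G2) ✓
  (0,4) → (φ(0),φ(4)) = (1,4) ∈ E(G2) ✓
  (1,2) → (φ(1),φ(2)) = (0,3) ∈ E(G2) ✓
  (1,3) → (φ(1),φ(3)) = (0,2) ∈ E(G2) ✓
  (2,3) → (φ(2),φ(3)) = (2,3) ∈ E(G2) ✓
  (2,4) → (φ(2),φ(4)) = (3,4) ∈ E(G2) ✓
  (3,4) → (φ(3),φ(4)) = (2,4) ∈ E(G2) ✓
All 9 edges of G1 map to edges of G2, and |E(G1)| = |E(G2)| = 9, so φ is a bijection on edges as well as vertices. Hence G1 ≅ G2.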